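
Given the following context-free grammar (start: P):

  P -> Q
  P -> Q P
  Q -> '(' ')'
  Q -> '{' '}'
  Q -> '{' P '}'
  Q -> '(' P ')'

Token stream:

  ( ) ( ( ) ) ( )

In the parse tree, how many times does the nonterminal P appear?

4

[P [Q ( )] [P [Q ( [P [Q ( )]] )] [P [Q ( )]]]]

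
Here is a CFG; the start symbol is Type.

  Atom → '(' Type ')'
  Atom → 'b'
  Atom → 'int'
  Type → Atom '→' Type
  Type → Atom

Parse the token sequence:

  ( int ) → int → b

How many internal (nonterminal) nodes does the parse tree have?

[Type [Atom ( [Type [Atom int]] )] → [Type [Atom int] → [Type [Atom b]]]]

8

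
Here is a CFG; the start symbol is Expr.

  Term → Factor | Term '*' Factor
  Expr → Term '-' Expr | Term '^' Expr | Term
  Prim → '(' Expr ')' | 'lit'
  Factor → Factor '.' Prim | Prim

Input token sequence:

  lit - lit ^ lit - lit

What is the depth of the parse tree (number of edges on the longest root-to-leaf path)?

[Expr [Term [Factor [Prim lit]]] - [Expr [Term [Factor [Prim lit]]] ^ [Expr [Term [Factor [Prim lit]]] - [Expr [Term [Factor [Prim lit]]]]]]]

7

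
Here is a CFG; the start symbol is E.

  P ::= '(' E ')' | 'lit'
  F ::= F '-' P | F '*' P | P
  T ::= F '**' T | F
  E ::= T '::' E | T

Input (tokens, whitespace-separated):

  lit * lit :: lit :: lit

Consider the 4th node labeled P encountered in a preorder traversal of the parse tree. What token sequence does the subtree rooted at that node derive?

lit

[E [T [F [F [P lit]] * [P lit]]] :: [E [T [F [P lit]]] :: [E [T [F [P lit]]]]]]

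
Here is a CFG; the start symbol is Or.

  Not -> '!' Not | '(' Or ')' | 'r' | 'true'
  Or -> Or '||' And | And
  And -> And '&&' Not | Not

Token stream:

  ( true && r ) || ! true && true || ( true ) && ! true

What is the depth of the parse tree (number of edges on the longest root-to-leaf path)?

[Or [Or [Or [And [Not ( [Or [And [And [Not true]] && [Not r]]] )]]] || [And [And [Not ! [Not true]]] && [Not true]]] || [And [And [Not ( [Or [And [Not true]]] )]] && [Not ! [Not true]]]]

9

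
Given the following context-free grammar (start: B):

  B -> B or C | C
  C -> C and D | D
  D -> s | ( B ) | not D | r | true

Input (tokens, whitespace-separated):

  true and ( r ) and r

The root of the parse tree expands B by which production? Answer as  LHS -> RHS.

B -> C

[B [C [C [C [D true]] and [D ( [B [C [D r]]] )]] and [D r]]]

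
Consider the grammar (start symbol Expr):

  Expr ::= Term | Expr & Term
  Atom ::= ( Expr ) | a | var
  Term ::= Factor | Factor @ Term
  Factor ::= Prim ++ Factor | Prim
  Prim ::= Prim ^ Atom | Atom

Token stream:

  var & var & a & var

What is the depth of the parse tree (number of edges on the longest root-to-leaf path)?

8

[Expr [Expr [Expr [Expr [Term [Factor [Prim [Atom var]]]]] & [Term [Factor [Prim [Atom var]]]]] & [Term [Factor [Prim [Atom a]]]]] & [Term [Factor [Prim [Atom var]]]]]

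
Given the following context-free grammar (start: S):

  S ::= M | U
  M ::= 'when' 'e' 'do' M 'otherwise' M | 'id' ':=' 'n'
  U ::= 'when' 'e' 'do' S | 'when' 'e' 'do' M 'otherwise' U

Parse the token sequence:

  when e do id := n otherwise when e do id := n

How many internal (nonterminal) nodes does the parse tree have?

[S [U when e do [M id := n] otherwise [U when e do [S [M id := n]]]]]

6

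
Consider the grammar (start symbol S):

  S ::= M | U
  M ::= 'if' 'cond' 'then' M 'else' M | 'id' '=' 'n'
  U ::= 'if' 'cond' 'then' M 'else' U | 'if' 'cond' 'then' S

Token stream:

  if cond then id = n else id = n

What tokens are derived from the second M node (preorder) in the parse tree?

[S [M if cond then [M id = n] else [M id = n]]]

id = n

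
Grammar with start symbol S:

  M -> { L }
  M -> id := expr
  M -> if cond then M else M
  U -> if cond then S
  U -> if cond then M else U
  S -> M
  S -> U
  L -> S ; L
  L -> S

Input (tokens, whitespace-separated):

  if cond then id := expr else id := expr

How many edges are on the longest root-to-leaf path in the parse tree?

3

[S [M if cond then [M id := expr] else [M id := expr]]]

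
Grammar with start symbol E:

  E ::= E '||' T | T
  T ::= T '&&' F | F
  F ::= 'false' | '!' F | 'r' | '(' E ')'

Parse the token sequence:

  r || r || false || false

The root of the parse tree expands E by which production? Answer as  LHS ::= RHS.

E ::= E '||' T

[E [E [E [E [T [F r]]] || [T [F r]]] || [T [F false]]] || [T [F false]]]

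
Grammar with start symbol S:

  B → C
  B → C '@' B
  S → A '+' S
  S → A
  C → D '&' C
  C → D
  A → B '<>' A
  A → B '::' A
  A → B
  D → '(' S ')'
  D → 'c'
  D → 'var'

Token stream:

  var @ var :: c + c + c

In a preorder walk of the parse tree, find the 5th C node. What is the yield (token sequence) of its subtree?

[S [A [B [C [D var]] @ [B [C [D var]]]] :: [A [B [C [D c]]]]] + [S [A [B [C [D c]]]] + [S [A [B [C [D c]]]]]]]

c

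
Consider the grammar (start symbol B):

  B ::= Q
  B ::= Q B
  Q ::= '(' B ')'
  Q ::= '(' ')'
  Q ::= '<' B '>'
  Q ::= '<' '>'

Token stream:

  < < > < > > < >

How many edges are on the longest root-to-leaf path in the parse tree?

[B [Q < [B [Q < >] [B [Q < >]]] >] [B [Q < >]]]

5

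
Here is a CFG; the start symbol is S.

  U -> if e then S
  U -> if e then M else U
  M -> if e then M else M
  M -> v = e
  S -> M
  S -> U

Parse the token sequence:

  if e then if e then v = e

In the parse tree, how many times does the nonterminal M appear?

1

[S [U if e then [S [U if e then [S [M v = e]]]]]]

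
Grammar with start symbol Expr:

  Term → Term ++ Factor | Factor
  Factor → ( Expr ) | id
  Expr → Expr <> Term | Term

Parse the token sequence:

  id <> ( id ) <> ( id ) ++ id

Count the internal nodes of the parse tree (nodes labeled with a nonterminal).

17

[Expr [Expr [Expr [Term [Factor id]]] <> [Term [Factor ( [Expr [Term [Factor id]]] )]]] <> [Term [Term [Factor ( [Expr [Term [Factor id]]] )]] ++ [Factor id]]]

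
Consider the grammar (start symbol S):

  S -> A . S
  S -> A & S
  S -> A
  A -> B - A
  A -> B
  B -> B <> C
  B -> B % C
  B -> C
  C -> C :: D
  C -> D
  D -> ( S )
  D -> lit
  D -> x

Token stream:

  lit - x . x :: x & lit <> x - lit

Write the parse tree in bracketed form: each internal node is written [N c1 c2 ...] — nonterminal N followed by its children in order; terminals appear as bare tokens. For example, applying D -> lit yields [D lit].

[S [A [B [C [D lit]]] - [A [B [C [D x]]]]] . [S [A [B [C [C [D x]] :: [D x]]]] & [S [A [B [B [C [D lit]]] <> [C [D x]]] - [A [B [C [D lit]]]]]]]]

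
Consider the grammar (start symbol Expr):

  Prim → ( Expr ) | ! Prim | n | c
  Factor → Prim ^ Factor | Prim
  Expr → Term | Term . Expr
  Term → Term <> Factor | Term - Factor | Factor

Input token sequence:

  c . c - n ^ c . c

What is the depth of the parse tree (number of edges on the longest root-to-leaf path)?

6

[Expr [Term [Factor [Prim c]]] . [Expr [Term [Term [Factor [Prim c]]] - [Factor [Prim n] ^ [Factor [Prim c]]]] . [Expr [Term [Factor [Prim c]]]]]]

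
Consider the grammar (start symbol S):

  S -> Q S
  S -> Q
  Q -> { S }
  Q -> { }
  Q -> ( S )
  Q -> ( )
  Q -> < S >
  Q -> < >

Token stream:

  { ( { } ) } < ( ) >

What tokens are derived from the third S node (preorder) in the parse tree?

{ }

[S [Q { [S [Q ( [S [Q { }]] )]] }] [S [Q < [S [Q ( )]] >]]]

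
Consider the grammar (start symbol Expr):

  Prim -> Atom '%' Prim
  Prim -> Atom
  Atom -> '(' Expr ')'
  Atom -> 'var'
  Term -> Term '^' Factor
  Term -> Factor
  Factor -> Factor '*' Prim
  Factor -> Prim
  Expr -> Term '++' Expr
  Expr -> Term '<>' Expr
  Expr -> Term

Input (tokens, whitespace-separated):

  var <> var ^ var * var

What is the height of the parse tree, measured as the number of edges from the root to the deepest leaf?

[Expr [Term [Factor [Prim [Atom var]]]] <> [Expr [Term [Term [Factor [Prim [Atom var]]]] ^ [Factor [Factor [Prim [Atom var]]] * [Prim [Atom var]]]]]]

7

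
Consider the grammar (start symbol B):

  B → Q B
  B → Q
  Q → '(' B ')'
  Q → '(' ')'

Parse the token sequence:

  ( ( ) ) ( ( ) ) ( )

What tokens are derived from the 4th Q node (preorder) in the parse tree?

( )

[B [Q ( [B [Q ( )]] )] [B [Q ( [B [Q ( )]] )] [B [Q ( )]]]]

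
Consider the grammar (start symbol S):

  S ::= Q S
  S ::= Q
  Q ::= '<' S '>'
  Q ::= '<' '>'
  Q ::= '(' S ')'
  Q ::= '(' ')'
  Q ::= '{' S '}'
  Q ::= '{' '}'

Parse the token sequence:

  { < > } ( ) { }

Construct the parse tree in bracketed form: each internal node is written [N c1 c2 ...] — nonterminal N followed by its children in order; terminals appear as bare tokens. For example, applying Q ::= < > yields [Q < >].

S
Q S
{ S } S
{ Q } S
{ < > } S
{ < > } Q S
{ < > } ( ) S
{ < > } ( ) Q
{ < > } ( ) { }

[S [Q { [S [Q < >]] }] [S [Q ( )] [S [Q { }]]]]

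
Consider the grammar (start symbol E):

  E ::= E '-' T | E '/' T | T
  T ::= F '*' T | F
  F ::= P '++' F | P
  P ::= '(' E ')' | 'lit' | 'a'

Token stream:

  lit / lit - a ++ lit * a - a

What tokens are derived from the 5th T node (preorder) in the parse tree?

a

[E [E [E [E [T [F [P lit]]]] / [T [F [P lit]]]] - [T [F [P a] ++ [F [P lit]]] * [T [F [P a]]]]] - [T [F [P a]]]]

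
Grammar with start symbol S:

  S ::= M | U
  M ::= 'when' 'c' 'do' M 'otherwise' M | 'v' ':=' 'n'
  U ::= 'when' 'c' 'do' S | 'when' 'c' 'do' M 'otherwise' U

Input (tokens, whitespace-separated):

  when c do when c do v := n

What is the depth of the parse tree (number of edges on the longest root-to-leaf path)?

6

[S [U when c do [S [U when c do [S [M v := n]]]]]]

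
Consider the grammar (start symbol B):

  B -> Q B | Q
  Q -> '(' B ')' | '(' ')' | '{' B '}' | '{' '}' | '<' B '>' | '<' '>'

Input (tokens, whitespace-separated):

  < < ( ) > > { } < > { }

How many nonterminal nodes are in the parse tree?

[B [Q < [B [Q < [B [Q ( )]] >]] >] [B [Q { }] [B [Q < >] [B [Q { }]]]]]

12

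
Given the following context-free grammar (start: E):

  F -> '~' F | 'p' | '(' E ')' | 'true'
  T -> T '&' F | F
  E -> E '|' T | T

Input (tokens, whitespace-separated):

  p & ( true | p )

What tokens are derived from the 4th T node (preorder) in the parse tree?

p

[E [T [T [F p]] & [F ( [E [E [T [F true]]] | [T [F p]]] )]]]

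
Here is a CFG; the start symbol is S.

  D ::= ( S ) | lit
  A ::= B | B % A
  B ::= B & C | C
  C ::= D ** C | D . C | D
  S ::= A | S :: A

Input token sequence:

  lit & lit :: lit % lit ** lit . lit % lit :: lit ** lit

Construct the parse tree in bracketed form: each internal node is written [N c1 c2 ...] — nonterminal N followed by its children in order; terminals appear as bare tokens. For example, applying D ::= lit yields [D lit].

[S [S [S [A [B [B [C [D lit]]] & [C [D lit]]]]] :: [A [B [C [D lit]]] % [A [B [C [D lit] ** [C [D lit] . [C [D lit]]]]] % [A [B [C [D lit]]]]]]] :: [A [B [C [D lit] ** [C [D lit]]]]]]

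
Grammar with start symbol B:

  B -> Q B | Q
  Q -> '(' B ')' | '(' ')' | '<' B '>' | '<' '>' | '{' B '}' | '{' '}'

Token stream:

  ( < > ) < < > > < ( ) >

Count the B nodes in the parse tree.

6

[B [Q ( [B [Q < >]] )] [B [Q < [B [Q < >]] >] [B [Q < [B [Q ( )]] >]]]]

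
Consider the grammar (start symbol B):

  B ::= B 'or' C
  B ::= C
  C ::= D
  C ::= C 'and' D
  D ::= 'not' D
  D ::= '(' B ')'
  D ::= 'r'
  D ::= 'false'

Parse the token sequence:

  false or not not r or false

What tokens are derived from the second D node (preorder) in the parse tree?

[B [B [B [C [D false]]] or [C [D not [D not [D r]]]]] or [C [D false]]]

not not r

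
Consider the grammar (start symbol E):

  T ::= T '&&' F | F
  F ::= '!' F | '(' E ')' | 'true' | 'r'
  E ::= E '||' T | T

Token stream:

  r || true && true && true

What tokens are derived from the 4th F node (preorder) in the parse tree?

true

[E [E [T [F r]]] || [T [T [T [F true]] && [F true]] && [F true]]]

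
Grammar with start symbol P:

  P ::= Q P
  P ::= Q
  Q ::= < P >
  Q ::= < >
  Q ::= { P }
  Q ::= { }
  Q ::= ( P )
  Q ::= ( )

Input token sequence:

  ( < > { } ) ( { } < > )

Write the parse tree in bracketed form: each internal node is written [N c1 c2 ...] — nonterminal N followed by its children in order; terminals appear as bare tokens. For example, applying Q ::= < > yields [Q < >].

P
Q P
( P ) P
( Q P ) P
( < > P ) P
( < > Q ) P
( < > { } ) P
( < > { } ) Q
( < > { } ) ( P )
( < > { } ) ( Q P )
( < > { } ) ( { } P )
( < > { } ) ( { } Q )
( < > { } ) ( { } < > )

[P [Q ( [P [Q < >] [P [Q { }]]] )] [P [Q ( [P [Q { }] [P [Q < >]]] )]]]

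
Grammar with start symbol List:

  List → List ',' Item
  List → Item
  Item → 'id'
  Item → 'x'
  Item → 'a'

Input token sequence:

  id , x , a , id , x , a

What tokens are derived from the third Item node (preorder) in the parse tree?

a

[List [List [List [List [List [List [Item id]] , [Item x]] , [Item a]] , [Item id]] , [Item x]] , [Item a]]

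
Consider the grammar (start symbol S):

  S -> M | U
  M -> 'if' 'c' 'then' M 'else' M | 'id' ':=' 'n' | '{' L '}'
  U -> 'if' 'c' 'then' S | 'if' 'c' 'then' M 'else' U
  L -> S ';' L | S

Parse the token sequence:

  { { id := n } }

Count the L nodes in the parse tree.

2

[S [M { [L [S [M { [L [S [M id := n]]] }]]] }]]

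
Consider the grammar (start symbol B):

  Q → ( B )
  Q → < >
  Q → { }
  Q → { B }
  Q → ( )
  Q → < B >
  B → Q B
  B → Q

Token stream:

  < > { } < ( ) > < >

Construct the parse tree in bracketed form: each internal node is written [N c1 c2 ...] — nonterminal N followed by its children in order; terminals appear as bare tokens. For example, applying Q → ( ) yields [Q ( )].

[B [Q < >] [B [Q { }] [B [Q < [B [Q ( )]] >] [B [Q < >]]]]]

B
Q B
< > B
< > Q B
< > { } B
< > { } Q B
< > { } < B > B
< > { } < Q > B
< > { } < ( ) > B
< > { } < ( ) > Q
< > { } < ( ) > < >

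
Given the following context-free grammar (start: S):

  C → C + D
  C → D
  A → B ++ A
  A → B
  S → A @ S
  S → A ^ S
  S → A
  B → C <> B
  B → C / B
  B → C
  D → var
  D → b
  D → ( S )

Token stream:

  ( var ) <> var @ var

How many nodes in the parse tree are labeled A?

[S [A [B [C [D ( [S [A [B [C [D var]]]]] )]] <> [B [C [D var]]]]] @ [S [A [B [C [D var]]]]]]

3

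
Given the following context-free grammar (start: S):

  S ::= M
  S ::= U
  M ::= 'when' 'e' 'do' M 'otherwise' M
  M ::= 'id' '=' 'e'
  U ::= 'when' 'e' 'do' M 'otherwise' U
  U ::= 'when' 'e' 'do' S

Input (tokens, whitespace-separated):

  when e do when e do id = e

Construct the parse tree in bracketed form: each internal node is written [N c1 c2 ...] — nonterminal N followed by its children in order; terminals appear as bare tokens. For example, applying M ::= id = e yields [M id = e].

S
U
when e do S
when e do U
when e do when e do S
when e do when e do M
when e do when e do id = e

[S [U when e do [S [U when e do [S [M id = e]]]]]]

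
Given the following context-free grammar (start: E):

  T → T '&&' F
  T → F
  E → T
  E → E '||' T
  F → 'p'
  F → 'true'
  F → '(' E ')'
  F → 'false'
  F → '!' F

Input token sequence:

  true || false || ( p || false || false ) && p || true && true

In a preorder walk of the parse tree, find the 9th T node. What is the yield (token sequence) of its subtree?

true

[E [E [E [E [T [F true]]] || [T [F false]]] || [T [T [F ( [E [E [E [T [F p]]] || [T [F false]]] || [T [F false]]] )]] && [F p]]] || [T [T [F true]] && [F true]]]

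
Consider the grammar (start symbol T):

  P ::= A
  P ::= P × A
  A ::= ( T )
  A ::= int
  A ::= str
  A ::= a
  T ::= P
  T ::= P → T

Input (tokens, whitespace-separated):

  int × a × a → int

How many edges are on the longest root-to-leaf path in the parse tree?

[T [P [P [P [A int]] × [A a]] × [A a]] → [T [P [A int]]]]

5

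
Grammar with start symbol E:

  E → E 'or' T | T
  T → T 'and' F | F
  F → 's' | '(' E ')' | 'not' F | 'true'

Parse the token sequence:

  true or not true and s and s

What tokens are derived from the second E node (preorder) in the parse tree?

true

[E [E [T [F true]]] or [T [T [T [F not [F true]]] and [F s]] and [F s]]]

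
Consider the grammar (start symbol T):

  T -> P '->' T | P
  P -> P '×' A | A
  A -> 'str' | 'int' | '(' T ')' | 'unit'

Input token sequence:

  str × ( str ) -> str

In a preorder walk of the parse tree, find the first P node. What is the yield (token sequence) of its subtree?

[T [P [P [A str]] × [A ( [T [P [A str]]] )]] -> [T [P [A str]]]]

str × ( str )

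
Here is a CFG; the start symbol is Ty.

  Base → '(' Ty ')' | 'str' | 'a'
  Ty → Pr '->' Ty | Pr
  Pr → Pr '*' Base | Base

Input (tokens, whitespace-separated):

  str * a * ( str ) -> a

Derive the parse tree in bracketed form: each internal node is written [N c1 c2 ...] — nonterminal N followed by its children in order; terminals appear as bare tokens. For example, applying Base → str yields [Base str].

Ty
Pr -> Ty
Pr * Base -> Ty
Pr * Base * Base -> Ty
Base * Base * Base -> Ty
str * Base * Base -> Ty
str * a * Base -> Ty
str * a * ( Ty ) -> Ty
str * a * ( Pr ) -> Ty
str * a * ( Base ) -> Ty
str * a * ( str ) -> Ty
str * a * ( str ) -> Pr
str * a * ( str ) -> Base
str * a * ( str ) -> a

[Ty [Pr [Pr [Pr [Base str]] * [Base a]] * [Base ( [Ty [Pr [Base str]]] )]] -> [Ty [Pr [Base a]]]]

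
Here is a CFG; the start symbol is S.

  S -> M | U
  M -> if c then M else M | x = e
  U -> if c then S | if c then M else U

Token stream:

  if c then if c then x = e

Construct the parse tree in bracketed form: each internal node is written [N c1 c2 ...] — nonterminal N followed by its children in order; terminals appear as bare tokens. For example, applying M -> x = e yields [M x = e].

[S [U if c then [S [U if c then [S [M x = e]]]]]]

S
U
if c then S
if c then U
if c then if c then S
if c then if c then M
if c then if c then x = e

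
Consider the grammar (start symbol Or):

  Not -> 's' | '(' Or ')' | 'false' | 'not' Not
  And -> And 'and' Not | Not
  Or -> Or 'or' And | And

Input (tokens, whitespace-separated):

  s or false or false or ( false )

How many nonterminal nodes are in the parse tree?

[Or [Or [Or [Or [And [Not s]]] or [And [Not false]]] or [And [Not false]]] or [And [Not ( [Or [And [Not false]]] )]]]

15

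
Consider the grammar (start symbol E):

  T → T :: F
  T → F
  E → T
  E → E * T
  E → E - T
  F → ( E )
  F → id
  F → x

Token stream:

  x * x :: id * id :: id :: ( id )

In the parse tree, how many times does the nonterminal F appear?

[E [E [E [T [F x]]] * [T [T [F x]] :: [F id]]] * [T [T [T [F id]] :: [F id]] :: [F ( [E [T [F id]]] )]]]

7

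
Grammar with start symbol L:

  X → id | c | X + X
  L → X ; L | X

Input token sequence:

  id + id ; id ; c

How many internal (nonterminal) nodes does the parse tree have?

8

[L [X [X id] + [X id]] ; [L [X id] ; [L [X c]]]]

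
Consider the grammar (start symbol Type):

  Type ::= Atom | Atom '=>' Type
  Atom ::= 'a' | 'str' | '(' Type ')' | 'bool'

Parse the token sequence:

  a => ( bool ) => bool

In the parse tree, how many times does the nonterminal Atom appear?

[Type [Atom a] => [Type [Atom ( [Type [Atom bool]] )] => [Type [Atom bool]]]]

4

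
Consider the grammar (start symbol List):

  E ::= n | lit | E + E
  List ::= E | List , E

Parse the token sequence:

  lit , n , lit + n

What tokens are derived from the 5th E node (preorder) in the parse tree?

[List [List [List [E lit]] , [E n]] , [E [E lit] + [E n]]]

n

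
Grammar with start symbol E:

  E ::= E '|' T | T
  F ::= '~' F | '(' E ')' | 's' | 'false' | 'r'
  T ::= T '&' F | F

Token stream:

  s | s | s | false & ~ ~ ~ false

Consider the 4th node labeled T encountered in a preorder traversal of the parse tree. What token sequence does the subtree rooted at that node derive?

false & ~ ~ ~ false

[E [E [E [E [T [F s]]] | [T [F s]]] | [T [F s]]] | [T [T [F false]] & [F ~ [F ~ [F ~ [F false]]]]]]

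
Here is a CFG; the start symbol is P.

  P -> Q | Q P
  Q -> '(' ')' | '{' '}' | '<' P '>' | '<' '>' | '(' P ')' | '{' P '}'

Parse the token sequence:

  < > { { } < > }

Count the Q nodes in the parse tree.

[P [Q < >] [P [Q { [P [Q { }] [P [Q < >]]] }]]]

4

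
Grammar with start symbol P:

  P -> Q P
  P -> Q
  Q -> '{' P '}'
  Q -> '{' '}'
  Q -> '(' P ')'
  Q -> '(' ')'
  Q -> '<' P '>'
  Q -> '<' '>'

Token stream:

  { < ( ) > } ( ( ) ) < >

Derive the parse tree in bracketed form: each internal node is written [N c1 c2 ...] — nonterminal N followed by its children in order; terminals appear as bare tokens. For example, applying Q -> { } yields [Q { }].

P
Q P
{ P } P
{ Q } P
{ < P > } P
{ < Q > } P
{ < ( ) > } P
{ < ( ) > } Q P
{ < ( ) > } ( P ) P
{ < ( ) > } ( Q ) P
{ < ( ) > } ( ( ) ) P
{ < ( ) > } ( ( ) ) Q
{ < ( ) > } ( ( ) ) < >

[P [Q { [P [Q < [P [Q ( )]] >]] }] [P [Q ( [P [Q ( )]] )] [P [Q < >]]]]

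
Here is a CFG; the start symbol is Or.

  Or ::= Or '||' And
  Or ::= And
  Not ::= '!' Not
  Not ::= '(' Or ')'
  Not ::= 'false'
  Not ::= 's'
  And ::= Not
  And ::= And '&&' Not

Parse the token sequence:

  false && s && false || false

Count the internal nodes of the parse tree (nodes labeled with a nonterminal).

10

[Or [Or [And [And [And [Not false]] && [Not s]] && [Not false]]] || [And [Not false]]]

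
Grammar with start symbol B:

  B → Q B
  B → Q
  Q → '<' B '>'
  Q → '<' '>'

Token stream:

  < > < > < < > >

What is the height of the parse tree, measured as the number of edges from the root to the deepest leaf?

6

[B [Q < >] [B [Q < >] [B [Q < [B [Q < >]] >]]]]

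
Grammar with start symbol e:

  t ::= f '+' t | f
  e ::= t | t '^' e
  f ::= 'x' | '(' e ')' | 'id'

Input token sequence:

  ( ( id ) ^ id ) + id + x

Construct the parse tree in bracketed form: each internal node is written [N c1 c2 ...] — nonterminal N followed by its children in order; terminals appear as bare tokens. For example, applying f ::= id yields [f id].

[e [t [f ( [e [t [f ( [e [t [f id]]] )]] ^ [e [t [f id]]]] )] + [t [f id] + [t [f x]]]]]

e
t
f + t
( e ) + t
( t ^ e ) + t
( f ^ e ) + t
( ( e ) ^ e ) + t
( ( t ) ^ e ) + t
( ( f ) ^ e ) + t
( ( id ) ^ e ) + t
( ( id ) ^ t ) + t
( ( id ) ^ f ) + t
( ( id ) ^ id ) + t
( ( id ) ^ id ) + f + t
( ( id ) ^ id ) + id + t
( ( id ) ^ id ) + id + f
( ( id ) ^ id ) + id + x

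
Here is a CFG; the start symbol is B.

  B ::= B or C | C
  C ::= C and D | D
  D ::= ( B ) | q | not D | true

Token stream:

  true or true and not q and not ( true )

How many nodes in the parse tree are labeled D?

7

[B [B [C [D true]]] or [C [C [C [D true]] and [D not [D q]]] and [D not [D ( [B [C [D true]]] )]]]]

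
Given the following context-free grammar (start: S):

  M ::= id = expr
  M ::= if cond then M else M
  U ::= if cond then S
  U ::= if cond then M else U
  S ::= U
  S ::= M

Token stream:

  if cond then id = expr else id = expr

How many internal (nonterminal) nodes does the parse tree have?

4

[S [M if cond then [M id = expr] else [M id = expr]]]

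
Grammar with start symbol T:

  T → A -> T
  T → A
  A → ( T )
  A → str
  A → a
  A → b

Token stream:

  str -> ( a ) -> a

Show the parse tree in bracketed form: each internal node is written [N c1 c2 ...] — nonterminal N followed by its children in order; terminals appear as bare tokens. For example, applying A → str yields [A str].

[T [A str] -> [T [A ( [T [A a]] )] -> [T [A a]]]]

T
A -> T
str -> T
str -> A -> T
str -> ( T ) -> T
str -> ( A ) -> T
str -> ( a ) -> T
str -> ( a ) -> A
str -> ( a ) -> a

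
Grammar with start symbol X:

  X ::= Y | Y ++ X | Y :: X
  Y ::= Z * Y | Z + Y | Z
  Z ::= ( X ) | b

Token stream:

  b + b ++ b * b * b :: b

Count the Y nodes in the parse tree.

[X [Y [Z b] + [Y [Z b]]] ++ [X [Y [Z b] * [Y [Z b] * [Y [Z b]]]] :: [X [Y [Z b]]]]]

6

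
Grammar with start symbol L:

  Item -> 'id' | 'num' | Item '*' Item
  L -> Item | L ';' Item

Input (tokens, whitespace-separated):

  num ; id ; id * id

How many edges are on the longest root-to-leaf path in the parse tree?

[L [L [L [Item num]] ; [Item id]] ; [Item [Item id] * [Item id]]]

4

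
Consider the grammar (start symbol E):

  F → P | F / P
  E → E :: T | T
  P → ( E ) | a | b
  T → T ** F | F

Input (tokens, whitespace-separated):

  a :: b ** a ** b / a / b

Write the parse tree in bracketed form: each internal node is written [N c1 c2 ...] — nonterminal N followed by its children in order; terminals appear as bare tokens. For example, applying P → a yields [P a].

[E [E [T [F [P a]]]] :: [T [T [T [F [P b]]] ** [F [P a]]] ** [F [F [F [P b]] / [P a]] / [P b]]]]

E
E :: T
T :: T
F :: T
P :: T
a :: T
a :: T ** F
a :: T ** F ** F
a :: F ** F ** F
a :: P ** F ** F
a :: b ** F ** F
a :: b ** P ** F
a :: b ** a ** F
a :: b ** a ** F / P
a :: b ** a ** F / P / P
a :: b ** a ** P / P / P
a :: b ** a ** b / P / P
a :: b ** a ** b / a / P
a :: b ** a ** b / a / b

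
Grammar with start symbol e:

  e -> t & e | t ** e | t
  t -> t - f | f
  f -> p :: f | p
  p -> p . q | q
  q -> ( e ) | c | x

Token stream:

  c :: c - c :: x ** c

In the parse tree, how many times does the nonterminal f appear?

5

[e [t [t [f [p [q c]] :: [f [p [q c]]]]] - [f [p [q c]] :: [f [p [q x]]]]] ** [e [t [f [p [q c]]]]]]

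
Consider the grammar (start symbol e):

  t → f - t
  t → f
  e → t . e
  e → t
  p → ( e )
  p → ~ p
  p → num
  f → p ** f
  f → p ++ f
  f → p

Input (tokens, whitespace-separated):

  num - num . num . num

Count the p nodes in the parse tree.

[e [t [f [p num]] - [t [f [p num]]]] . [e [t [f [p num]]] . [e [t [f [p num]]]]]]

4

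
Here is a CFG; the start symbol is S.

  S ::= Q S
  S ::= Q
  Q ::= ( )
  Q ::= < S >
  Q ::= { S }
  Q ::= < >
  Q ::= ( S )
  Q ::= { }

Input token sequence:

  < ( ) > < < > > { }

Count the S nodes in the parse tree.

[S [Q < [S [Q ( )]] >] [S [Q < [S [Q < >]] >] [S [Q { }]]]]

5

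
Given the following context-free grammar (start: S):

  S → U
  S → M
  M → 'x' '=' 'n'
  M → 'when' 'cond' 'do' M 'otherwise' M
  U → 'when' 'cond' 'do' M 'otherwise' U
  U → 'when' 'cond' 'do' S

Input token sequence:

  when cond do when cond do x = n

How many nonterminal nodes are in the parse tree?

[S [U when cond do [S [U when cond do [S [M x = n]]]]]]

6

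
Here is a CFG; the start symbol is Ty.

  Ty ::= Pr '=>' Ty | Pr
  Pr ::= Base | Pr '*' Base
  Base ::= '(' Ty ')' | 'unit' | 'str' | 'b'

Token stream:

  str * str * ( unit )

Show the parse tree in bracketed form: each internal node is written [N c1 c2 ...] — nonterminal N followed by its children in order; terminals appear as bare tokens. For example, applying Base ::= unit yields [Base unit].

[Ty [Pr [Pr [Pr [Base str]] * [Base str]] * [Base ( [Ty [Pr [Base unit]]] )]]]

Ty
Pr
Pr * Base
Pr * Base * Base
Base * Base * Base
str * Base * Base
str * str * Base
str * str * ( Ty )
str * str * ( Pr )
str * str * ( Base )
str * str * ( unit )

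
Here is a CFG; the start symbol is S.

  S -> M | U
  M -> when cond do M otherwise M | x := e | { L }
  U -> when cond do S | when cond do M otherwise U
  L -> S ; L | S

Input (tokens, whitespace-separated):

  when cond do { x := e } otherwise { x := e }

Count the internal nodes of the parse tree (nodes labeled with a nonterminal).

[S [M when cond do [M { [L [S [M x := e]]] }] otherwise [M { [L [S [M x := e]]] }]]]

10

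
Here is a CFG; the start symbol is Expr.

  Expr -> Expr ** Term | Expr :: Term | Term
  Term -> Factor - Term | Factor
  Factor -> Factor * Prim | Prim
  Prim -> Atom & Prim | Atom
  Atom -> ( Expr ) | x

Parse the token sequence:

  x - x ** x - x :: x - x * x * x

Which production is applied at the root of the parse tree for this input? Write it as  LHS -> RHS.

[Expr [Expr [Expr [Term [Factor [Prim [Atom x]]] - [Term [Factor [Prim [Atom x]]]]]] ** [Term [Factor [Prim [Atom x]]] - [Term [Factor [Prim [Atom x]]]]]] :: [Term [Factor [Prim [Atom x]]] - [Term [Factor [Factor [Factor [Prim [Atom x]]] * [Prim [Atom x]]] * [Prim [Atom x]]]]]]

Expr -> Expr :: Term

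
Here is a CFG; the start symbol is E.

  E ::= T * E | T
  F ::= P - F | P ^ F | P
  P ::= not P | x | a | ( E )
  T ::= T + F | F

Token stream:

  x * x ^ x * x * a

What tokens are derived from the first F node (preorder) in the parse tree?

[E [T [F [P x]]] * [E [T [F [P x] ^ [F [P x]]]] * [E [T [F [P x]]] * [E [T [F [P a]]]]]]]

x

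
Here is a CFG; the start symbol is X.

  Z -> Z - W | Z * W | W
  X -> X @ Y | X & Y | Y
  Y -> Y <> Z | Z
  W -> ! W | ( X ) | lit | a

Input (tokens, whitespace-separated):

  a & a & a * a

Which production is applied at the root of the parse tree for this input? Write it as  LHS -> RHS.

X -> X & Y

[X [X [X [Y [Z [W a]]]] & [Y [Z [W a]]]] & [Y [Z [Z [W a]] * [W a]]]]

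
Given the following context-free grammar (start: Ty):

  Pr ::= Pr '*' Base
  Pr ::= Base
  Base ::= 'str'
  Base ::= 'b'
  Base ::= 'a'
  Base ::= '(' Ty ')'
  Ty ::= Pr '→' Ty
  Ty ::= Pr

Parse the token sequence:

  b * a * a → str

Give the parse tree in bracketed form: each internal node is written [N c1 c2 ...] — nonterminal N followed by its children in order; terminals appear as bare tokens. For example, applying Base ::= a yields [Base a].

[Ty [Pr [Pr [Pr [Base b]] * [Base a]] * [Base a]] → [Ty [Pr [Base str]]]]

Ty
Pr → Ty
Pr * Base → Ty
Pr * Base * Base → Ty
Base * Base * Base → Ty
b * Base * Base → Ty
b * a * Base → Ty
b * a * a → Ty
b * a * a → Pr
b * a * a → Base
b * a * a → str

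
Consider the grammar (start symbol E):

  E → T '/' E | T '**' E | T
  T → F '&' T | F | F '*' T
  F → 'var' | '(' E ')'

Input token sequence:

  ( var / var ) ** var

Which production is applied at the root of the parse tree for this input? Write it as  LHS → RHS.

E → T '**' E

[E [T [F ( [E [T [F var]] / [E [T [F var]]]] )]] ** [E [T [F var]]]]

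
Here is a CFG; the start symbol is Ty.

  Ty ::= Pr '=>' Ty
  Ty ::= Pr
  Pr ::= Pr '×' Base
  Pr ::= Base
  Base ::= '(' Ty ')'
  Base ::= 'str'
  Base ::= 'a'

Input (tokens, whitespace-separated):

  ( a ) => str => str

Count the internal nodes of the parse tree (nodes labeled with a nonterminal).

[Ty [Pr [Base ( [Ty [Pr [Base a]]] )]] => [Ty [Pr [Base str]] => [Ty [Pr [Base str]]]]]

12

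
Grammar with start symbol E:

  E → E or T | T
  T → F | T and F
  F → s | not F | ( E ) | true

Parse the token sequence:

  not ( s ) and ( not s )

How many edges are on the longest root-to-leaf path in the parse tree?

8

[E [T [T [F not [F ( [E [T [F s]]] )]]] and [F ( [E [T [F not [F s]]]] )]]]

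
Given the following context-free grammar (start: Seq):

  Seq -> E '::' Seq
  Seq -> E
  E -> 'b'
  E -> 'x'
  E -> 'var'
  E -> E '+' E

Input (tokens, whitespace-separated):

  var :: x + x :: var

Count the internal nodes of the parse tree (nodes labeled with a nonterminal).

[Seq [E var] :: [Seq [E [E x] + [E x]] :: [Seq [E var]]]]

8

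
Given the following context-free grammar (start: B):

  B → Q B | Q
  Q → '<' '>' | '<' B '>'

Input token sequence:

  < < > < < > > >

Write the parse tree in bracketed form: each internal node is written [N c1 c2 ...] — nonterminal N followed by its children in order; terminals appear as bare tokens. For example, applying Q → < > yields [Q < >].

B
Q
< B >
< Q B >
< < > B >
< < > Q >
< < > < B > >
< < > < Q > >
< < > < < > > >

[B [Q < [B [Q < >] [B [Q < [B [Q < >]] >]]] >]]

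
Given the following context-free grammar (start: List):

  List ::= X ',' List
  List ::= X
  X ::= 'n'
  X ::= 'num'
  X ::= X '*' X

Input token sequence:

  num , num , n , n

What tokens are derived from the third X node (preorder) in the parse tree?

[List [X num] , [List [X num] , [List [X n] , [List [X n]]]]]

n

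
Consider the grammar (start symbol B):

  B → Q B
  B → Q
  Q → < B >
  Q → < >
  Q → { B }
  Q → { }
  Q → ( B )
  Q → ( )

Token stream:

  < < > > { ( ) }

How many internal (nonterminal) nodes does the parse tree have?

8

[B [Q < [B [Q < >]] >] [B [Q { [B [Q ( )]] }]]]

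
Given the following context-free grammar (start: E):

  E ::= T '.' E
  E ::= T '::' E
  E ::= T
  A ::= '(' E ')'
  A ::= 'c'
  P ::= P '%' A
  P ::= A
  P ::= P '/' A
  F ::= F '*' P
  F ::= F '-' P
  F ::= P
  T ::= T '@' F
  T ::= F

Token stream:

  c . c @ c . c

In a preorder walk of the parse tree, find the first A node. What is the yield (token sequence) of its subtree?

c

[E [T [F [P [A c]]]] . [E [T [T [F [P [A c]]]] @ [F [P [A c]]]] . [E [T [F [P [A c]]]]]]]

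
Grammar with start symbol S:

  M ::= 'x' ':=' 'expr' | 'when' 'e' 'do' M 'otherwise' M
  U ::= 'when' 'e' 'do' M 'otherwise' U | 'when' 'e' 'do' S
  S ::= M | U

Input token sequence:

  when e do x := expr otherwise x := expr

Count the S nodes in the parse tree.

[S [M when e do [M x := expr] otherwise [M x := expr]]]

1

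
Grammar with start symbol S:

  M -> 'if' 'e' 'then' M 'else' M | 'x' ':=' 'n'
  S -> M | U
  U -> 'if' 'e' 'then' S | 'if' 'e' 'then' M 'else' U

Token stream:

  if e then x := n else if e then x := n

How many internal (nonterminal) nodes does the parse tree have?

[S [U if e then [M x := n] else [U if e then [S [M x := n]]]]]

6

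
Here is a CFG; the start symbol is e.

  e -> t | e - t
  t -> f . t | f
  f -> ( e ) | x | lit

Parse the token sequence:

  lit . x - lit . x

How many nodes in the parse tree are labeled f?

[e [e [t [f lit] . [t [f x]]]] - [t [f lit] . [t [f x]]]]

4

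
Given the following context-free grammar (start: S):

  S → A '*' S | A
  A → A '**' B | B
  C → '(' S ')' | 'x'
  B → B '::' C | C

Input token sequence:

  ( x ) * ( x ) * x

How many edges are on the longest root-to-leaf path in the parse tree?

[S [A [B [C ( [S [A [B [C x]]]] )]]] * [S [A [B [C ( [S [A [B [C x]]]] )]]] * [S [A [B [C x]]]]]]

9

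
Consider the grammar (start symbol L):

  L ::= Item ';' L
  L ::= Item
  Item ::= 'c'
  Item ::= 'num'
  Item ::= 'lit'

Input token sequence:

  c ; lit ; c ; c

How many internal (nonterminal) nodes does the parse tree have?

[L [Item c] ; [L [Item lit] ; [L [Item c] ; [L [Item c]]]]]

8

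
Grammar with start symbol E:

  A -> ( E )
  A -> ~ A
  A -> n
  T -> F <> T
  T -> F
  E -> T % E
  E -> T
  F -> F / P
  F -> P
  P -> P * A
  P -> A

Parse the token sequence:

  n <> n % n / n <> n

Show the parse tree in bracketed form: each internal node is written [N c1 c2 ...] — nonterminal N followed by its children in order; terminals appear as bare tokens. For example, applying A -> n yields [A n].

E
T % E
F <> T % E
P <> T % E
A <> T % E
n <> T % E
n <> F % E
n <> P % E
n <> A % E
n <> n % E
n <> n % T
n <> n % F <> T
n <> n % F / P <> T
n <> n % P / P <> T
n <> n % A / P <> T
n <> n % n / P <> T
n <> n % n / A <> T
n <> n % n / n <> T
n <> n % n / n <> F
n <> n % n / n <> P
n <> n % n / n <> A
n <> n % n / n <> n

[E [T [F [P [A n]]] <> [T [F [P [A n]]]]] % [E [T [F [F [P [A n]]] / [P [A n]]] <> [T [F [P [A n]]]]]]]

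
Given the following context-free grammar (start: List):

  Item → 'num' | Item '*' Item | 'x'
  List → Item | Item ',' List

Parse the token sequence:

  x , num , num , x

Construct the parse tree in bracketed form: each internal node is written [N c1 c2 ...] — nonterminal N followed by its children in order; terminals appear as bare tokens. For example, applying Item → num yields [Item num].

List
Item , List
x , List
x , Item , List
x , num , List
x , num , Item , List
x , num , num , List
x , num , num , Item
x , num , num , x

[List [Item x] , [List [Item num] , [List [Item num] , [List [Item x]]]]]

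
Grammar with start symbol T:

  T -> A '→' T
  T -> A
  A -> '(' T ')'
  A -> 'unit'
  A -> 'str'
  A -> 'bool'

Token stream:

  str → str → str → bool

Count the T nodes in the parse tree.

4

[T [A str] → [T [A str] → [T [A str] → [T [A bool]]]]]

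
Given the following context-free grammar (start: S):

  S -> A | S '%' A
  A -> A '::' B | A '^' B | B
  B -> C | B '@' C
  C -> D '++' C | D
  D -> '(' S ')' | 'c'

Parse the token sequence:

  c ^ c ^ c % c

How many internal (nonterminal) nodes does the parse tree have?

[S [S [A [A [A [B [C [D c]]]] ^ [B [C [D c]]]] ^ [B [C [D c]]]]] % [A [B [C [D c]]]]]

18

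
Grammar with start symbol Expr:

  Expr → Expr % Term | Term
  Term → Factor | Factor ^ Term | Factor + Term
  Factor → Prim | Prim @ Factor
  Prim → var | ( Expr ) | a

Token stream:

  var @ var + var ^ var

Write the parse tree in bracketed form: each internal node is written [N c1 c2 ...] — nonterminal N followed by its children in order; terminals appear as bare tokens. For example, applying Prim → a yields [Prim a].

[Expr [Term [Factor [Prim var] @ [Factor [Prim var]]] + [Term [Factor [Prim var]] ^ [Term [Factor [Prim var]]]]]]

Expr
Term
Factor + Term
Prim @ Factor + Term
var @ Factor + Term
var @ Prim + Term
var @ var + Term
var @ var + Factor ^ Term
var @ var + Prim ^ Term
var @ var + var ^ Term
var @ var + var ^ Factor
var @ var + var ^ Prim
var @ var + var ^ var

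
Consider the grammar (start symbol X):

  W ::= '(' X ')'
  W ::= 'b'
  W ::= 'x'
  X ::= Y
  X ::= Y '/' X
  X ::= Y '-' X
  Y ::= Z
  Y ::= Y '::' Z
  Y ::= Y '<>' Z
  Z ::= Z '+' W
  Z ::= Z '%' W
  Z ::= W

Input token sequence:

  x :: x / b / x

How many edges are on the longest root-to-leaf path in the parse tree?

[X [Y [Y [Z [W x]]] :: [Z [W x]]] / [X [Y [Z [W b]]] / [X [Y [Z [W x]]]]]]

6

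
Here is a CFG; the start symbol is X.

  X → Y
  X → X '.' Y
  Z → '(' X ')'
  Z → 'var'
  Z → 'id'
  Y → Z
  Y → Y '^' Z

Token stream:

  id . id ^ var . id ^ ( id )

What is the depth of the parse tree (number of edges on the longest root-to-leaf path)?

6

[X [X [X [Y [Z id]]] . [Y [Y [Z id]] ^ [Z var]]] . [Y [Y [Z id]] ^ [Z ( [X [Y [Z id]]] )]]]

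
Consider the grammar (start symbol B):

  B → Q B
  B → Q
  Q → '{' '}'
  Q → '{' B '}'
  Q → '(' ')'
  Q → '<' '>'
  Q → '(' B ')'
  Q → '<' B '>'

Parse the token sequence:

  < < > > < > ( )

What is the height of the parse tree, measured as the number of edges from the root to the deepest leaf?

4

[B [Q < [B [Q < >]] >] [B [Q < >] [B [Q ( )]]]]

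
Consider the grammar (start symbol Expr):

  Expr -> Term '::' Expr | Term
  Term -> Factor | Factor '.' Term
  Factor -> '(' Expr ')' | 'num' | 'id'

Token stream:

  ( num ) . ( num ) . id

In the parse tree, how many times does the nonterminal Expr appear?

[Expr [Term [Factor ( [Expr [Term [Factor num]]] )] . [Term [Factor ( [Expr [Term [Factor num]]] )] . [Term [Factor id]]]]]

3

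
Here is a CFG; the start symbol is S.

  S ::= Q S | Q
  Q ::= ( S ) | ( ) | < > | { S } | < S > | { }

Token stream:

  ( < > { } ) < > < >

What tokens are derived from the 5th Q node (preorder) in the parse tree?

[S [Q ( [S [Q < >] [S [Q { }]]] )] [S [Q < >] [S [Q < >]]]]

< >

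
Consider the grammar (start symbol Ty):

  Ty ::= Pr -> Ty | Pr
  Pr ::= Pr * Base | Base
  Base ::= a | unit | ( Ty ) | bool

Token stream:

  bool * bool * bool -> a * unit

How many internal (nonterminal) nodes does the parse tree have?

[Ty [Pr [Pr [Pr [Base bool]] * [Base bool]] * [Base bool]] -> [Ty [Pr [Pr [Base a]] * [Base unit]]]]

12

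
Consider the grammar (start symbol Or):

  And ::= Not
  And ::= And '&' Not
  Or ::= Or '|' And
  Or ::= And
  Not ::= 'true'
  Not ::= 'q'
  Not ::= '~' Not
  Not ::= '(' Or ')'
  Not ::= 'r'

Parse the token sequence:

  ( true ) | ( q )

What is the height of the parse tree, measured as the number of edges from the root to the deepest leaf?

7

[Or [Or [And [Not ( [Or [And [Not true]]] )]]] | [And [Not ( [Or [And [Not q]]] )]]]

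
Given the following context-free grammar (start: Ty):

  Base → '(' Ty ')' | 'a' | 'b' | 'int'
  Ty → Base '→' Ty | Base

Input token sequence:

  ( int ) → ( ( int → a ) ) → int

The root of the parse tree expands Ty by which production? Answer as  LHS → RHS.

[Ty [Base ( [Ty [Base int]] )] → [Ty [Base ( [Ty [Base ( [Ty [Base int] → [Ty [Base a]]] )]] )] → [Ty [Base int]]]]

Ty → Base '→' Ty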